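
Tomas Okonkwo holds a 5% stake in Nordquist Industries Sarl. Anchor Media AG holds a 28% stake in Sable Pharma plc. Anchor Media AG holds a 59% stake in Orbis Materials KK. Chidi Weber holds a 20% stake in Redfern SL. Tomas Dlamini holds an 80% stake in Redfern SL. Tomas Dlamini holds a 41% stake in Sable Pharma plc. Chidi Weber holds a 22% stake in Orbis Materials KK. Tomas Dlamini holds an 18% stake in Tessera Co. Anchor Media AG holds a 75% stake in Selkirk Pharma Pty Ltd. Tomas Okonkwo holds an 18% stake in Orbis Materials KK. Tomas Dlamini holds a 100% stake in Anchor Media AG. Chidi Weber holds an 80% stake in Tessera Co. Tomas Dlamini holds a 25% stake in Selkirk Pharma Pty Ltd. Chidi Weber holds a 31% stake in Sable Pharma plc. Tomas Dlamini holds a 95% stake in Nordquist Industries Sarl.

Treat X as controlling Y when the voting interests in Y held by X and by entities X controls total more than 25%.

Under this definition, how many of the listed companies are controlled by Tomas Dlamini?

6

Tomas Dlamini holds 100% of Anchor, so Tomas Dlamini controls Anchor.
Tomas Dlamini and Anchor together hold 41% + 28% = 69% of Sable, so Tomas Dlamini controls Sable.
Tomas Dlamini holds 80% of Redfern, so Tomas Dlamini controls Redfern.
Tomas Dlamini holds 95% of Nordquist, so Tomas Dlamini controls Nordquist.
Tomas Dlamini and Anchor together hold 25% + 75% = 100% of Selkirk, so Tomas Dlamini controls Selkirk.
Anchor holds 59% of Orbis, so Tomas Dlamini controls Orbis.
No other company's threshold is met.
Tomas Dlamini controls 6 companies.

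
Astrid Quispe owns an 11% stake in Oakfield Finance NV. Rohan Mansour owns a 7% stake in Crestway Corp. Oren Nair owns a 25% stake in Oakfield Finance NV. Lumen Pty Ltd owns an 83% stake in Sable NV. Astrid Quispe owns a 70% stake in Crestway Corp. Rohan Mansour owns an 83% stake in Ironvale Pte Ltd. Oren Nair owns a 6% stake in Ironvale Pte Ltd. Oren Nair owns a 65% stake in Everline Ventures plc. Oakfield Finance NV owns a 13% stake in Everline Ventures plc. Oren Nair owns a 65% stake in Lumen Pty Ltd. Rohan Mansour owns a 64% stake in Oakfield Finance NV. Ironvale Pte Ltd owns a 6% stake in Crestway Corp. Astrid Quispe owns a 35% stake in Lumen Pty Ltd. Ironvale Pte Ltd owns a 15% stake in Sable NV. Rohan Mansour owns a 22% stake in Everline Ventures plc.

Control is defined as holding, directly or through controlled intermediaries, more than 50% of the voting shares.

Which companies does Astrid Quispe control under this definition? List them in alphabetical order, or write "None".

Astrid holds 70% of Crestway, so Astrid controls Crestway.
No other company's threshold is met.

Crestway Corp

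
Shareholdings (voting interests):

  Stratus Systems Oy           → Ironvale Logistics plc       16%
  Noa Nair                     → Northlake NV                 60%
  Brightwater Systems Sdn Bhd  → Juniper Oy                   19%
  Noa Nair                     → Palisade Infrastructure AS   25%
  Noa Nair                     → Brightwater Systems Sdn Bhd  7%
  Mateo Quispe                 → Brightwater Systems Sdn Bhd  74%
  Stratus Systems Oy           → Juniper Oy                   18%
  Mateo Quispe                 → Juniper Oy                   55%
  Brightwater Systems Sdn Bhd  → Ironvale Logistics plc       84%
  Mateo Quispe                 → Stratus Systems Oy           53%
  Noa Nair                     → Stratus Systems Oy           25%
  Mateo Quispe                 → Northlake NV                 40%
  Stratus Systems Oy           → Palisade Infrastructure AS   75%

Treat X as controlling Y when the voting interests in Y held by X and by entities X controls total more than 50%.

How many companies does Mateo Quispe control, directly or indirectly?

Mateo holds 53% of Stratus, so Mateo controls Stratus.
Mateo holds 74% of Brightwater, so Mateo controls Brightwater.
Stratus holds 75% of Palisade, so Mateo controls Palisade.
Stratus and Brightwater together hold 16% + 84% = 100% of Ironvale, so Mateo controls Ironvale.
Stratus and Mateo and Brightwater together hold 18% + 55% + 19% = 92% of Juniper, so Mateo controls Juniper.
No other company's threshold is met.
Mateo controls 5 companies.

5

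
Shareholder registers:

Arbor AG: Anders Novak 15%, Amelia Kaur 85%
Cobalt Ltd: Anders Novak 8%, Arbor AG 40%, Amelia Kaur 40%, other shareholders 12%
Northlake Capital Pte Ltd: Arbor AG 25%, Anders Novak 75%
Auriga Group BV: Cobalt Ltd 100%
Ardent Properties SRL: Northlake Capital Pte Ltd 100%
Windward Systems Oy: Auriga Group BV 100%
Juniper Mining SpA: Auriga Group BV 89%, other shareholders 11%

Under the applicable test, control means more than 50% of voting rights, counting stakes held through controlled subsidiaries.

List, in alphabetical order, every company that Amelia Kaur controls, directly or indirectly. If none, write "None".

Amelia holds 85% of Arbor, so Amelia controls Arbor.
Arbor and Amelia together hold 40% + 40% = 80% of Cobalt, so Amelia controls Cobalt.
Cobalt holds 100% of Auriga, so Amelia controls Auriga.
Auriga holds 100% of Windward, so Amelia controls Windward.
Auriga holds 89% of Juniper, so Amelia controls Juniper.
No other company's threshold is met.

Arbor AG, Auriga Group BV, Cobalt Ltd, Juniper Mining SpA, Windward Systems Oy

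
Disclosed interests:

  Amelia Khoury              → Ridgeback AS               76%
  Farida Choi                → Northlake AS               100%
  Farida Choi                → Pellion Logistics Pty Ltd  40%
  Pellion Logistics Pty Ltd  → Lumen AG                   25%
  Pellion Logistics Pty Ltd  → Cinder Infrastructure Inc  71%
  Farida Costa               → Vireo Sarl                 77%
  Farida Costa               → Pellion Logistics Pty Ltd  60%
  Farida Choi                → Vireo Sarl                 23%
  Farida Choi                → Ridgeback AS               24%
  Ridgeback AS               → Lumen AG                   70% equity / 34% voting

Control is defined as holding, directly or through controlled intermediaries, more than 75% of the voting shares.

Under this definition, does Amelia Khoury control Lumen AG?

Amelia holds 76% of Ridgeback, so Amelia controls Ridgeback.
In Lumen, Amelia's side holds only 34%, not > 75%.
So Amelia does not control Lumen.

No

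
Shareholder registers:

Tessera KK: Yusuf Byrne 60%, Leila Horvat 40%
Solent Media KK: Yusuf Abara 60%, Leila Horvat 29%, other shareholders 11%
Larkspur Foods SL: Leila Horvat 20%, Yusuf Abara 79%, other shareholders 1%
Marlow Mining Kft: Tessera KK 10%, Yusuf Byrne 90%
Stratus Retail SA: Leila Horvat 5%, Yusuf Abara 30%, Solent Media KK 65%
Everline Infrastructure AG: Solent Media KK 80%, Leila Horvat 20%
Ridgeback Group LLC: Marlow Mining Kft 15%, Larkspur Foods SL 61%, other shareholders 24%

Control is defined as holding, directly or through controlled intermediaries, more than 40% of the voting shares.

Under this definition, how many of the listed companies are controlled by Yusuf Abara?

Yusuf Abara holds 60% of Solent, so Yusuf Abara controls Solent.
Yusuf Abara holds 79% of Larkspur, so Yusuf Abara controls Larkspur.
Yusuf Abara and Solent together hold 30% + 65% = 95% of Stratus, so Yusuf Abara controls Stratus.
Solent holds 80% of Everline, so Yusuf Abara controls Everline.
Larkspur holds 61% of Ridgeback, so Yusuf Abara controls Ridgeback.
No other company's threshold is met.
Yusuf Abara controls 5 companies.

5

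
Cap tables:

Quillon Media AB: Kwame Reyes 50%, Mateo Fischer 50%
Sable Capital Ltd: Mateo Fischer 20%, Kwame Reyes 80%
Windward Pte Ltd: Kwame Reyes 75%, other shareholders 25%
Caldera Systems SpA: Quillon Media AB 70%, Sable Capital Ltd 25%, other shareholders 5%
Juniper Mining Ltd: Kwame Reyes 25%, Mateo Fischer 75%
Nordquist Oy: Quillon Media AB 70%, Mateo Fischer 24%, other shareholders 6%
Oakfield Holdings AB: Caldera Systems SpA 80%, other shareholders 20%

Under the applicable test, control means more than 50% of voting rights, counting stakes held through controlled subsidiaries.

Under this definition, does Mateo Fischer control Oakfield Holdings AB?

No

Mateo holds 75% of Juniper, so Mateo controls Juniper.
Neither Mateo nor any entity Mateo controls holds any voting interest in Oakfield.
So Mateo does not control Oakfield.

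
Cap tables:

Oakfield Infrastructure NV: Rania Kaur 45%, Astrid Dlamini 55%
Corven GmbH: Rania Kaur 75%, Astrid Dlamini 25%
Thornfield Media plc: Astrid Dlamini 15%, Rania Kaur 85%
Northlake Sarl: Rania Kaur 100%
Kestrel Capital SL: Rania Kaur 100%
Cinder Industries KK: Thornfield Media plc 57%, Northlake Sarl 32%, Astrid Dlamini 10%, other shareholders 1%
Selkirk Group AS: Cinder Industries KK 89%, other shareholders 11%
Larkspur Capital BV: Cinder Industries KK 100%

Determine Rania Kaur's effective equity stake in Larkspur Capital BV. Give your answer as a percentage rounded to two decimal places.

Rania reaches Larkspur along 2 paths.
Via Thornfield → Cinder: 85% × 57% × 100% = 48.45%.
Via Northlake → Cinder: 100% × 32% × 100% = 32%.
Total: 48.45% + 32% = 80.45%.

80.45%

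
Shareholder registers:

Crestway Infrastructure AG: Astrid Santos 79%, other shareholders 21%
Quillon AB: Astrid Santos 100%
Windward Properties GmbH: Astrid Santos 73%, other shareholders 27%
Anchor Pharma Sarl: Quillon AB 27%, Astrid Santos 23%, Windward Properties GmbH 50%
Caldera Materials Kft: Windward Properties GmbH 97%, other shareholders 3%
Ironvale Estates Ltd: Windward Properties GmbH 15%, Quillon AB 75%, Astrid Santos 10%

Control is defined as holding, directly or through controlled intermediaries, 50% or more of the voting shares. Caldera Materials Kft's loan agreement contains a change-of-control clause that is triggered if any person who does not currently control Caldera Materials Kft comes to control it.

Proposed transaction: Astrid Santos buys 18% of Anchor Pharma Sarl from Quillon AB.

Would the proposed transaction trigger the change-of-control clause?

No

The purchase adds only to Astrid's holdings (Quillon's stake shrinks), so Astrid is the only person who could newly come to control Caldera.
Astrid holds 73% of Windward, so Astrid controls Windward.
Windward holds 97% of Caldera, so Astrid controls Caldera.
So Astrid already controls Caldera before the transaction.
After the purchase, Astrid's direct stake in Anchor rises to 23% + 18% = 41%, and Quillon's stake falls to 9%.
Astrid controlled Caldera already, so this is not a new person acquiring control; every other person's position is unchanged or reduced.
No new person acquires control, so the clause is not triggered.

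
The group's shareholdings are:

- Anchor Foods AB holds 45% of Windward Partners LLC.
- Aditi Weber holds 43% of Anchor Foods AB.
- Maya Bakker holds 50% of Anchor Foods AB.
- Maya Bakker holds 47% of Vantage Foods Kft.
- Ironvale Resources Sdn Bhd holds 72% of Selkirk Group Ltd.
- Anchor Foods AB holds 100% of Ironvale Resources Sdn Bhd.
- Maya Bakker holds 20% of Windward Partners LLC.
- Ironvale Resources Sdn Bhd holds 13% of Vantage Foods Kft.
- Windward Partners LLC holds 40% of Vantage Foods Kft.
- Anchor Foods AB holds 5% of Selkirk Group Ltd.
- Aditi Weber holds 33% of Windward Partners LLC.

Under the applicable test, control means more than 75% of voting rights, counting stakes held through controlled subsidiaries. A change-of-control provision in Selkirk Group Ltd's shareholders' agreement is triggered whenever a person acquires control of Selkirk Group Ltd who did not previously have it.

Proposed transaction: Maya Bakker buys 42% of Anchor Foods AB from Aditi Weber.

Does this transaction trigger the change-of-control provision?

The purchase adds only to Maya's holdings (Aditi's stake shrinks), so Maya is the only person who could newly come to control Selkirk.
Maya's largest direct stake is 50% in Anchor, which does not meet the threshold, so Maya controls no company.
Neither Maya nor any entity Maya controls holds any voting interest in Selkirk.
So before the transaction, Maya does not control Selkirk.
After the purchase, Maya's direct stake in Anchor rises to 50% + 42% = 92%, and Aditi's stake falls to 1%.
Maya holds 92% of Anchor, so Maya controls Anchor.
Anchor holds 100% of Ironvale, so Maya controls Ironvale.
Anchor and Ironvale together hold 5% + 72% = 77% of Selkirk, so Maya controls Selkirk.
Maya did not control Selkirk before and does after, so the clause is triggered.

Yes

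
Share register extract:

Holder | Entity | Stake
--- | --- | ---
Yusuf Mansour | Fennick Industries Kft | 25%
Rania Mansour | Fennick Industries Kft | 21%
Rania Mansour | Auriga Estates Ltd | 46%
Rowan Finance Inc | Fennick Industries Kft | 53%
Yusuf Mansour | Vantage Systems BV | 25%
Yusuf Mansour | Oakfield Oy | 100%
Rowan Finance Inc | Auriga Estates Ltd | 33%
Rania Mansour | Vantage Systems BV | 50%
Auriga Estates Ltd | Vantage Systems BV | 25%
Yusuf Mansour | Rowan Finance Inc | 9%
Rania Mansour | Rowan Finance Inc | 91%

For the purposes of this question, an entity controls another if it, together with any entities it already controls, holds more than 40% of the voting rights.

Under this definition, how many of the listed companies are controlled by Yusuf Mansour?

1

Yusuf holds 100% of Oakfield, so Yusuf controls Oakfield.
No other company's threshold is met.
Yusuf controls 1 company.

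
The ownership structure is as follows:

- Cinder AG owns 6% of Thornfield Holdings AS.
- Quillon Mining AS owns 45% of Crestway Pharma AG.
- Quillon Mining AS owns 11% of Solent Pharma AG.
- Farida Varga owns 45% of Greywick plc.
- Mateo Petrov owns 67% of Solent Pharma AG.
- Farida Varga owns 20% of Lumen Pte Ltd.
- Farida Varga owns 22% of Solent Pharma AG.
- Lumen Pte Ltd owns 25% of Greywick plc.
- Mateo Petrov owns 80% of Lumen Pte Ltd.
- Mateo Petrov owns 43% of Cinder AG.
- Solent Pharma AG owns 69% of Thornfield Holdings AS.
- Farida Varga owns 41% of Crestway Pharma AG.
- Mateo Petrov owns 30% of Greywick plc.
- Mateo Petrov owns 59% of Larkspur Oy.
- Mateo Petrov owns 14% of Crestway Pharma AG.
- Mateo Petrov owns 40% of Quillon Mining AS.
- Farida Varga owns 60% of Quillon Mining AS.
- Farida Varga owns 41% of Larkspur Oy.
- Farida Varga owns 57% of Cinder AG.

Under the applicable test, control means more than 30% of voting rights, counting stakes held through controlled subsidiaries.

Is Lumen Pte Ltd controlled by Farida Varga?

Farida holds 60% of Quillon, so Farida controls Quillon.
Farida and Quillon together hold 22% + 11% = 33% of Solent, so Farida controls Solent.
Farida and Quillon together hold 41% + 45% = 86% of Crestway, so Farida controls Crestway.
Farida holds 57% of Cinder, so Farida controls Cinder.
Farida holds 41% of Larkspur, so Farida controls Larkspur.
Farida holds 45% of Greywick, so Farida controls Greywick.
Cinder and Solent together hold 6% + 69% = 75% of Thornfield, so Farida controls Thornfield.
In Lumen, Farida's side holds only 20%, not > 30%.
So Farida does not control Lumen.

No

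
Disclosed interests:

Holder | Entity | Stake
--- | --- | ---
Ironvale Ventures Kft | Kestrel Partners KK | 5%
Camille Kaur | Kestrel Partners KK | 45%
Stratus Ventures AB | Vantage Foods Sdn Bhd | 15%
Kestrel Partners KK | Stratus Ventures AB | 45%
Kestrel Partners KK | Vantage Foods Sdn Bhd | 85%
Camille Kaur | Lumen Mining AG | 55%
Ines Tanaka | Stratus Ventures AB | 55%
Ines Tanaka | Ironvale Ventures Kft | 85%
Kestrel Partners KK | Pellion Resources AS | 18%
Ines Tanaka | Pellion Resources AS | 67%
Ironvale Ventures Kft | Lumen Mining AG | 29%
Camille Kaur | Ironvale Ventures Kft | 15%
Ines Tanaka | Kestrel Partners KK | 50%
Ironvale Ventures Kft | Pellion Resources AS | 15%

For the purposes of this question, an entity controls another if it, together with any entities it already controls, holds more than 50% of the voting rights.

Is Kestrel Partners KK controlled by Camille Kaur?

Camille holds 55% of Lumen, so Camille controls Lumen.
In Kestrel, Camille's side holds only 45%, not > 50%.
So Camille does not control Kestrel.

No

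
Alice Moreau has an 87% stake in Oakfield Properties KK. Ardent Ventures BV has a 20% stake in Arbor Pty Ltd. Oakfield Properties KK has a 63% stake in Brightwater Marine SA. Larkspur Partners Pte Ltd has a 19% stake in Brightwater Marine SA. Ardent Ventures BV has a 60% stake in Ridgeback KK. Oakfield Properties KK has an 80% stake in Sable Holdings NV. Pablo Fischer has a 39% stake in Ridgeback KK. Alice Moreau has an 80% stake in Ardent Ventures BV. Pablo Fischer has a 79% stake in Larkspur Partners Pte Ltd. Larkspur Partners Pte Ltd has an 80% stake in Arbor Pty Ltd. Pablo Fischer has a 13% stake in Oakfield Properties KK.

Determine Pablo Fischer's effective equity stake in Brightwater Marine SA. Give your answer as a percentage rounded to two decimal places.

23.20%

Pablo reaches Brightwater along 2 paths.
Via Larkspur: 79% × 19% = 15.01%.
Via Oakfield: 13% × 63% = 8.19%.
Total: 15.01% + 8.19% = 23.2%.
Rounded: 23.20%.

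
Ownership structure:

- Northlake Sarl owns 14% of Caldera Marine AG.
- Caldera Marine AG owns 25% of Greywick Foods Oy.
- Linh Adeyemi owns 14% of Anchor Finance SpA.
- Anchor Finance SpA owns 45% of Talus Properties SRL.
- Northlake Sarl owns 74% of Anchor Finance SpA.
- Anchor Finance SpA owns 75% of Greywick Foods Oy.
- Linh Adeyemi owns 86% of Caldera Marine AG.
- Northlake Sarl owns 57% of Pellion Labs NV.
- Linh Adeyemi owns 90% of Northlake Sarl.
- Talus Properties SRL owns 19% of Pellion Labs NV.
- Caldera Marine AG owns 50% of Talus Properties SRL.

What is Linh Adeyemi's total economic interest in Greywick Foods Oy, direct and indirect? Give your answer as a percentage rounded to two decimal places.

85.10%

Linh reaches Greywick along 4 paths.
Via Northlake → Caldera: 90% × 14% × 25% = 3.15%.
Via Caldera: 86% × 25% = 21.5%.
Via Anchor: 14% × 75% = 10.5%.
Via Northlake → Anchor: 90% × 74% × 75% = 49.95%.
Total: 3.15% + 21.5% + 10.5% + 49.95% = 85.1%.
Rounded: 85.10%.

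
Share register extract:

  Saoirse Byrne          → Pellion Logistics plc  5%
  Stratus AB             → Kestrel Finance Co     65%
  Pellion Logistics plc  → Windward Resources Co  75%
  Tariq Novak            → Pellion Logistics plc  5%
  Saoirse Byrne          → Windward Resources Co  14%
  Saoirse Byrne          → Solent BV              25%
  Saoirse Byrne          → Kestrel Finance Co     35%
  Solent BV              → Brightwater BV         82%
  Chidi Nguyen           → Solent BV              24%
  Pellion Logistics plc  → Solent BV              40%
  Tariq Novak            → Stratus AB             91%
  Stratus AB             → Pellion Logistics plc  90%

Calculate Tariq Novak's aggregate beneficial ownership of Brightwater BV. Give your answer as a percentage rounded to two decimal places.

28.50%

Tariq reaches Brightwater along 2 paths.
Via Stratus → Pellion → Solent: 91% × 90% × 40% × 82% = 26.8632%.
Via Pellion → Solent: 5% × 40% × 82% = 1.64%.
Total: 26.8632% + 1.64% = 28.5032%.
Rounded: 28.50%.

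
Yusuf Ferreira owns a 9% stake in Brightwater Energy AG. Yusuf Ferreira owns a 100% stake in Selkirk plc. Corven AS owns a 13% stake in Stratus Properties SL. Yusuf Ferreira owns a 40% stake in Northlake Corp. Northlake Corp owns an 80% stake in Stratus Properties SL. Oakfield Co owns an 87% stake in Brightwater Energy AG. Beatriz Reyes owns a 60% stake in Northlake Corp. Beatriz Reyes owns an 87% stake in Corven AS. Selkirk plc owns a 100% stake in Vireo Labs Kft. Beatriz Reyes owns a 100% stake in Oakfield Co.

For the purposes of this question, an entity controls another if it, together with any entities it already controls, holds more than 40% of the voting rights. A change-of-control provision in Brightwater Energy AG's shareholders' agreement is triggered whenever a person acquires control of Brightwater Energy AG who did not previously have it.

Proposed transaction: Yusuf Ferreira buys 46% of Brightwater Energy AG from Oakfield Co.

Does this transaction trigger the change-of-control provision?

The purchase adds only to Yusuf's holdings (Oakfield's stake shrinks), so Yusuf is the only person who could newly come to control Brightwater.
Yusuf holds 100% of Selkirk, so Yusuf controls Selkirk.
Selkirk holds 100% of Vireo, so Yusuf controls Vireo.
In Brightwater, Yusuf's side holds only 9%, not > 40%.
So before the transaction, Yusuf does not control Brightwater.
After the purchase, Yusuf's direct stake in Brightwater rises to 9% + 46% = 55%, and Oakfield's stake falls to 41%.
Yusuf holds 55% of Brightwater, so Yusuf controls Brightwater.
Yusuf did not control Brightwater before and does after, so the clause is triggered.

Yes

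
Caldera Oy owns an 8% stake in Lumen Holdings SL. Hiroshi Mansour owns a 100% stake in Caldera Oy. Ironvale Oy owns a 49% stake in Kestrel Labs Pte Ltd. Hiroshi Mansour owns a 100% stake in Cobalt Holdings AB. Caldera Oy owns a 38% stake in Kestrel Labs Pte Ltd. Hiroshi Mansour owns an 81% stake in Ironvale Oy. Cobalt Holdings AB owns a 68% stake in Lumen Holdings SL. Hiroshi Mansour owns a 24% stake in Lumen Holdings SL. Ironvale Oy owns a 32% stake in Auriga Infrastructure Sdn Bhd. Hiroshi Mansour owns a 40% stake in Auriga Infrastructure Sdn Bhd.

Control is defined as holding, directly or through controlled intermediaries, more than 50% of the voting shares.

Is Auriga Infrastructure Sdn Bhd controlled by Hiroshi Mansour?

Yes

Hiroshi holds 81% of Ironvale, so Hiroshi controls Ironvale.
Ironvale and Hiroshi together hold 32% + 40% = 72% of Auriga, so Hiroshi controls Auriga.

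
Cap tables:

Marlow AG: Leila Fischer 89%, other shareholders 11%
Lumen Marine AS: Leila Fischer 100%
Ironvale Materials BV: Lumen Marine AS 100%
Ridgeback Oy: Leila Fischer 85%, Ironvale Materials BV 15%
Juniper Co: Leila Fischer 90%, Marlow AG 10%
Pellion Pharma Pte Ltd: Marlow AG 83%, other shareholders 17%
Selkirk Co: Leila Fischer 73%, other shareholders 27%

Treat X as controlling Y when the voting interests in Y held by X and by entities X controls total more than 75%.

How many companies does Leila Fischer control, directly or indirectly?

Leila holds 89% of Marlow, so Leila controls Marlow.
Leila holds 100% of Lumen, so Leila controls Lumen.
Lumen holds 100% of Ironvale, so Leila controls Ironvale.
Leila and Ironvale together hold 85% + 15% = 100% of Ridgeback, so Leila controls Ridgeback.
Leila and Marlow together hold 90% + 10% = 100% of Juniper, so Leila controls Juniper.
Marlow holds 83% of Pellion, so Leila controls Pellion.
No other company's threshold is met.
Leila controls 6 companies.

6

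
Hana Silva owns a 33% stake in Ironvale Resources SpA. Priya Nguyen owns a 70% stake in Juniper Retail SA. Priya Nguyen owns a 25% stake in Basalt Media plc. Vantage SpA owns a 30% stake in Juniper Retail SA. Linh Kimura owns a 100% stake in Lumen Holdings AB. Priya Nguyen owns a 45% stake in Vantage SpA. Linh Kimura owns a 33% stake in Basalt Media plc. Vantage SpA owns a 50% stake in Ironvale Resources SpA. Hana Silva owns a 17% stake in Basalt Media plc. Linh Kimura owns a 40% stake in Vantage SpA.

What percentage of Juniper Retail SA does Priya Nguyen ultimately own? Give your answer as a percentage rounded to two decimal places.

83.50%

Priya reaches Juniper along 2 paths.
Direct stake: 70% = 70%.
Via Vantage: 45% × 30% = 13.5%.
Total: 70% + 13.5% = 83.5%.
Rounded: 83.50%.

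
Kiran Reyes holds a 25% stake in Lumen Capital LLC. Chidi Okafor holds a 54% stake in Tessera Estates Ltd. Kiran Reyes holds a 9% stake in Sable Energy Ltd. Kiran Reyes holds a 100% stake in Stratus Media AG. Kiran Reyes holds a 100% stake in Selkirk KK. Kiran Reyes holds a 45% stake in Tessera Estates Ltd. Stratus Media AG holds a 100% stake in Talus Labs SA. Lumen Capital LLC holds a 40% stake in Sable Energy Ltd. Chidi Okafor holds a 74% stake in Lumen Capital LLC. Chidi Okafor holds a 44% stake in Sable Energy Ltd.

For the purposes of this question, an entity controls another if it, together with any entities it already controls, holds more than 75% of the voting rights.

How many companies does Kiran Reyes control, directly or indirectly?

3

Kiran holds 100% of Stratus, so Kiran controls Stratus.
Kiran holds 100% of Selkirk, so Kiran controls Selkirk.
Stratus holds 100% of Talus, so Kiran controls Talus.
No other company's threshold is met.
Kiran controls 3 companies.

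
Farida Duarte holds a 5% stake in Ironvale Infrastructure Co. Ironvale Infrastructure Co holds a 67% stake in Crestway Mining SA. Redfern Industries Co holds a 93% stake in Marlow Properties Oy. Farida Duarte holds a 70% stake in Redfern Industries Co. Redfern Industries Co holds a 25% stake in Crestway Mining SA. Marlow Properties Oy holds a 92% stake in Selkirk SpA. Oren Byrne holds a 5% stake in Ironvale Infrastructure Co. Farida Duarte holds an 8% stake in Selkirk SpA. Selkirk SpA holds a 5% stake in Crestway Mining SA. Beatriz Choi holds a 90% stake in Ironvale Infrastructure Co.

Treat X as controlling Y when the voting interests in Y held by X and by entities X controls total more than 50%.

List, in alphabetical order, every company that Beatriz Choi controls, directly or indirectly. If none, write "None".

Beatriz holds 90% of Ironvale, so Beatriz controls Ironvale.
Ironvale holds 67% of Crestway, so Beatriz controls Crestway.
No other company's threshold is met.

Crestway Mining SA, Ironvale Infrastructure Co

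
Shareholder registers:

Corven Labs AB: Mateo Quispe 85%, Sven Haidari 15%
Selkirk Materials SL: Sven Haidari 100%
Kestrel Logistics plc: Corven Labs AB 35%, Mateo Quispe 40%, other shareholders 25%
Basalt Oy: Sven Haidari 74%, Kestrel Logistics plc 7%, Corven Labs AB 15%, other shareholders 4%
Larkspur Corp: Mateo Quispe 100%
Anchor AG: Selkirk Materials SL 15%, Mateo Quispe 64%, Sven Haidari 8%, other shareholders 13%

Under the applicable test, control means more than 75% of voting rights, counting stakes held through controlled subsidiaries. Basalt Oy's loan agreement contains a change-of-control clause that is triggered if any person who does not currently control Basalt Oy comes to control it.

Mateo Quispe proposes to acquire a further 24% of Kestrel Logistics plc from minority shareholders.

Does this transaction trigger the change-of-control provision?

The purchase changes only Mateo's holdings, so Mateo is the only person who could newly come to control Basalt.
Mateo holds 85% of Corven, so Mateo controls Corven.
Mateo holds 100% of Larkspur, so Mateo controls Larkspur.
In Basalt, Mateo's side holds only 15%, not > 75%.
So before the transaction, Mateo does not control Basalt.
After the purchase, Mateo's direct stake in Kestrel rises to 40% + 24% = 64%.
Corven and Mateo together hold 35% + 64% = 99% of Kestrel, so Mateo controls Kestrel.
After the transaction, Mateo's side holds 7% + 15% = 22% of Basalt, not > 75%, so Mateo still does not control Basalt.
No new person acquires control, so the clause is not triggered.

No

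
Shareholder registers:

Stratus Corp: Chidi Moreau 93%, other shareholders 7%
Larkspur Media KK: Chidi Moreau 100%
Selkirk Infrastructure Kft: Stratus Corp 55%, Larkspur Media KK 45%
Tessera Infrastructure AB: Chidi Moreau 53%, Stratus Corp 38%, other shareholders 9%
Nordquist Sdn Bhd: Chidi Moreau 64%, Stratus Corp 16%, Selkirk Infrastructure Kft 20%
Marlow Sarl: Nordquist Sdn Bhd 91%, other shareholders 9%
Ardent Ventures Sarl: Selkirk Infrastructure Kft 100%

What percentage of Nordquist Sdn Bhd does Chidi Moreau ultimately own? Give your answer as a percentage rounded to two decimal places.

98.11%

Chidi reaches Nordquist along 4 paths.
Direct stake: 64% = 64%.
Via Stratus: 93% × 16% = 14.88%.
Via Stratus → Selkirk: 93% × 55% × 20% = 10.23%.
Via Larkspur → Selkirk: 100% × 45% × 20% = 9%.
Total: 64% + 14.88% + 10.23% + 9% = 98.11%.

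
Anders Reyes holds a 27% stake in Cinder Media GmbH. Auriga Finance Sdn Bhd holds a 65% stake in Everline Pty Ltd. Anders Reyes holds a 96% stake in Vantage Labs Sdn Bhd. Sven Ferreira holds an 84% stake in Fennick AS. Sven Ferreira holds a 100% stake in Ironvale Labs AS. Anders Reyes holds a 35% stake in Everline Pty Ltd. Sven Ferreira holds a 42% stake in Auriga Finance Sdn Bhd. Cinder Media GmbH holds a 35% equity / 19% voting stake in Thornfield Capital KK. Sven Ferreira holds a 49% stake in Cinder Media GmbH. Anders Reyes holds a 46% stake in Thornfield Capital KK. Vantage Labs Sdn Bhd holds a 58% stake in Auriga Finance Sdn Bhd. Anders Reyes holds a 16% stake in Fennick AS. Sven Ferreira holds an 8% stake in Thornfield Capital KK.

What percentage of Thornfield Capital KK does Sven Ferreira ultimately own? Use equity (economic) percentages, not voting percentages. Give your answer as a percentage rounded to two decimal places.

25.15%

Sven reaches Thornfield along 2 paths.
Direct stake: 8% = 8%.
Via Cinder: 49% × 35% = 17.15%.
Total: 8% + 17.15% = 25.15%.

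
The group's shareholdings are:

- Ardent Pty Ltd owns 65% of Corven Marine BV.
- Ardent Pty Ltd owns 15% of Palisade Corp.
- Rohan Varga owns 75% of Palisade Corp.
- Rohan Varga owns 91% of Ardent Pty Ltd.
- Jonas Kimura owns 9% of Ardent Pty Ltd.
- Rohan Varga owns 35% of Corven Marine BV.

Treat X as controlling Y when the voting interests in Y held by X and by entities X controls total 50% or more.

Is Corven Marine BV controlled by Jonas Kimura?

No

Jonas's largest direct stake is 9% in Ardent, which does not meet the threshold, so Jonas controls no company.
Neither Jonas nor any entity Jonas controls holds any voting interest in Corven.
So Jonas does not control Corven.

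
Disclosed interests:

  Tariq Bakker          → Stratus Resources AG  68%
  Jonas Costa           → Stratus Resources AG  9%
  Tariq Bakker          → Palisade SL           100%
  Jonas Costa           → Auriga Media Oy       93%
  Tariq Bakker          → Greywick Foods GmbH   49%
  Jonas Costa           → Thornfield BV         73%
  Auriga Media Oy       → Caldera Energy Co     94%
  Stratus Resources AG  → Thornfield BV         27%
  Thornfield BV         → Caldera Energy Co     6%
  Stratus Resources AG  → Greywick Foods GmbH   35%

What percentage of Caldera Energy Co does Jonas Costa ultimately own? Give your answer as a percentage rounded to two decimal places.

91.95%

Jonas reaches Caldera along 3 paths.
Via Stratus → Thornfield: 9% × 27% × 6% = 0.1458%.
Via Thornfield: 73% × 6% = 4.38%.
Via Auriga: 93% × 94% = 87.42%.
Total: 0.1458% + 4.38% + 87.42% = 91.9458%.
Rounded: 91.95%.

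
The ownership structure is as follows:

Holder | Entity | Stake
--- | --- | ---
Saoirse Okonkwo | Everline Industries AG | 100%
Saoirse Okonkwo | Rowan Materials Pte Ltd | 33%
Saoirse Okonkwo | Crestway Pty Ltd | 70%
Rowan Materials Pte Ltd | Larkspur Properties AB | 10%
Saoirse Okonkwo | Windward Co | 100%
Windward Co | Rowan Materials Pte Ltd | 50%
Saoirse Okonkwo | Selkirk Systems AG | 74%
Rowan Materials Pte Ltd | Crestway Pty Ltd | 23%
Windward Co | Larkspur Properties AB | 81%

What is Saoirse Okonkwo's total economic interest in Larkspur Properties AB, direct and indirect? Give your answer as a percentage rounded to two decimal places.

Saoirse reaches Larkspur along 3 paths.
Via Windward → Rowan: 100% × 50% × 10% = 5%.
Via Rowan: 33% × 10% = 3.3%.
Via Windward: 100% × 81% = 81%.
Total: 5% + 3.3% + 81% = 89.3%.
Rounded: 89.30%.

89.30%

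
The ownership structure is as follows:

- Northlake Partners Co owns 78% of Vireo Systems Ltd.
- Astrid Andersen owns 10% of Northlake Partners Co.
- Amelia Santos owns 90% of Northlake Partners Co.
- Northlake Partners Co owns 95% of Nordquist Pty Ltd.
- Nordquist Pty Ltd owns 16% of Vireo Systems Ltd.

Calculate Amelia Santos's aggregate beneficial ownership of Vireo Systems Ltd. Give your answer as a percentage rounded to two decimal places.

Amelia reaches Vireo along 2 paths.
Via Northlake: 90% × 78% = 70.2%.
Via Northlake → Nordquist: 90% × 95% × 16% = 13.68%.
Total: 70.2% + 13.68% = 83.88%.

83.88%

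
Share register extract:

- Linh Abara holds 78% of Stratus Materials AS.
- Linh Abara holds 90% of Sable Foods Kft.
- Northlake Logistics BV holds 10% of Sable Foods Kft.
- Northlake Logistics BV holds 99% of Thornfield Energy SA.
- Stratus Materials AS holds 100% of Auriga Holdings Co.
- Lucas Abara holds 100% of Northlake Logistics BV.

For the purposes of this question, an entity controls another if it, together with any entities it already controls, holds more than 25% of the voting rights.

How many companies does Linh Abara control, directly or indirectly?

Linh holds 78% of Stratus, so Linh controls Stratus.
Linh holds 90% of Sable, so Linh controls Sable.
Stratus holds 100% of Auriga, so Linh controls Auriga.
No other company's threshold is met.
Linh controls 3 companies.

3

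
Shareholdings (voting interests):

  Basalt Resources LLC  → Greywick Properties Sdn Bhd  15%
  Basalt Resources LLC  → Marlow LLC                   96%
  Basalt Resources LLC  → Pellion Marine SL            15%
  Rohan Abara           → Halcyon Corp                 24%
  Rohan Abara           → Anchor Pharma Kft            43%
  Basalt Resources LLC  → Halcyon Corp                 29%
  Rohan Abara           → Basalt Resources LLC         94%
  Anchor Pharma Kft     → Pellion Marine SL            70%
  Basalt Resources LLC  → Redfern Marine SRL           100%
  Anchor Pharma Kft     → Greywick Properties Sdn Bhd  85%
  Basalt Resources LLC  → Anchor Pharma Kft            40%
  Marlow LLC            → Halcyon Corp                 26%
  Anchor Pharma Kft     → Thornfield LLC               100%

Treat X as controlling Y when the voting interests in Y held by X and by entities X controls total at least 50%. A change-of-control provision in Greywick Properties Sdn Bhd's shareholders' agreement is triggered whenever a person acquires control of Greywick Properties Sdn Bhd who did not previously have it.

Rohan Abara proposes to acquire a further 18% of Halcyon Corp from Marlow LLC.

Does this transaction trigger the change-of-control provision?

No

The purchase adds only to Rohan's holdings (Marlow's stake shrinks), so Rohan is the only person who could newly come to control Greywick.
Rohan holds 94% of Basalt, so Rohan controls Basalt.
Basalt and Rohan together hold 40% + 43% = 83% of Anchor, so Rohan controls Anchor.
Anchor and Basalt together hold 85% + 15% = 100% of Greywick, so Rohan controls Greywick.
So Rohan already controls Greywick before the transaction.
After the purchase, Rohan's direct stake in Halcyon rises to 24% + 18% = 42%, and Marlow's stake falls to 8%.
Rohan controlled Greywick already, so this is not a new person acquiring control; every other person's position is unchanged or reduced.
No new person acquires control, so the clause is not triggered.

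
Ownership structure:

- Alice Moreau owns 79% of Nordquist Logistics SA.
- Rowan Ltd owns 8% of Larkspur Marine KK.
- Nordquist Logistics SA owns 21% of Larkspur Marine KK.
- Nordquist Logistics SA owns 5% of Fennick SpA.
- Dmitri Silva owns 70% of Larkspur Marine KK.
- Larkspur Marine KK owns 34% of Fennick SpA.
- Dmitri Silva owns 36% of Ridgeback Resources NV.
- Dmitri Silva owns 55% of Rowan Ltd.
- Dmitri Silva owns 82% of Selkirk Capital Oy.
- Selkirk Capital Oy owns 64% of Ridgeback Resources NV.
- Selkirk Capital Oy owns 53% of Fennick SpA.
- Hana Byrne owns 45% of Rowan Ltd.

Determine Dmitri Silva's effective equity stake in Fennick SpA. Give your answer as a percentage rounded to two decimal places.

Dmitri reaches Fennick along 3 paths.
Via Selkirk: 82% × 53% = 43.46%.
Via Larkspur: 70% × 34% = 23.8%.
Via Rowan → Larkspur: 55% × 8% × 34% = 1.496%.
Total: 43.46% + 23.8% + 1.496% = 68.756%.
Rounded: 68.76%.

68.76%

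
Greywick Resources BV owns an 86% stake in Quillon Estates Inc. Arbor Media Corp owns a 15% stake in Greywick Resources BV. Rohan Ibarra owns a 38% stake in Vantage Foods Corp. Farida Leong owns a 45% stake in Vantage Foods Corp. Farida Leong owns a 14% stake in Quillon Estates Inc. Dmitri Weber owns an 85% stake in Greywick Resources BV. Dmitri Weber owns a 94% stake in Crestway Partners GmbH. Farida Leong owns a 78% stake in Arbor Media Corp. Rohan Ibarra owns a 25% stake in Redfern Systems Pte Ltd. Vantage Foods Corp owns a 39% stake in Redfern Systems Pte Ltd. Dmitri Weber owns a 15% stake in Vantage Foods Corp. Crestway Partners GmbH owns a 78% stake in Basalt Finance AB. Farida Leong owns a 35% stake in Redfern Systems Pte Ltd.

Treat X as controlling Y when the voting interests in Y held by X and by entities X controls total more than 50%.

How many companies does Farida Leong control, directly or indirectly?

1

Farida holds 78% of Arbor, so Farida controls Arbor.
No other company's threshold is met.
Farida controls 1 company.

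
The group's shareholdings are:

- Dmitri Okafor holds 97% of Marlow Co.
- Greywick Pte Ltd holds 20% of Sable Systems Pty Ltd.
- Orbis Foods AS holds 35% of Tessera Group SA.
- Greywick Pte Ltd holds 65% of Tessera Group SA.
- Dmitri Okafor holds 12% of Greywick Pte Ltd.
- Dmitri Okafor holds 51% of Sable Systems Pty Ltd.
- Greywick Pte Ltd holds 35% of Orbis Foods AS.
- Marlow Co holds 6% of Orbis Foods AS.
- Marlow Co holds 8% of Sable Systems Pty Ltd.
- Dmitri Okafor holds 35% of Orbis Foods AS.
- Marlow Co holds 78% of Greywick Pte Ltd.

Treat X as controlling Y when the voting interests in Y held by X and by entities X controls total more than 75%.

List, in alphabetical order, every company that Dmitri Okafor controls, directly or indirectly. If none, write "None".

Greywick Pte Ltd, Marlow Co, Orbis Foods AS, Sable Systems Pty Ltd, Tessera Group SA

Dmitri holds 97% of Marlow, so Dmitri controls Marlow.
Marlow and Dmitri together hold 78% + 12% = 90% of Greywick, so Dmitri controls Greywick.
Greywick and Marlow and Dmitri together hold 35% + 6% + 35% = 76% of Orbis, so Dmitri controls Orbis.
Greywick and Orbis together hold 65% + 35% = 100% of Tessera, so Dmitri controls Tessera.
Greywick and Dmitri and Marlow together hold 20% + 51% + 8% = 79% of Sable, so Dmitri controls Sable.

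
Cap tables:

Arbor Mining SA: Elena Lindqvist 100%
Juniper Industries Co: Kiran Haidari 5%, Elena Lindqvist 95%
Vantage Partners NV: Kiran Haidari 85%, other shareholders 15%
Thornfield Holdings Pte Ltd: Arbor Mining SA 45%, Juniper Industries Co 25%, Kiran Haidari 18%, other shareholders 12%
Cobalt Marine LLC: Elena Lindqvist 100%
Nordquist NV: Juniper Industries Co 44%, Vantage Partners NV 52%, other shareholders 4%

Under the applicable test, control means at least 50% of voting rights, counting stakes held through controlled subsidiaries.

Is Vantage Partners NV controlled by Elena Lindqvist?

No

Elena holds 100% of Arbor, so Elena controls Arbor.
Elena holds 95% of Juniper, so Elena controls Juniper.
Arbor and Juniper together hold 45% + 25% = 70% of Thornfield, so Elena controls Thornfield.
Elena holds 100% of Cobalt, so Elena controls Cobalt.
Neither Elena nor any entity Elena controls holds any voting interest in Vantage.
So Elena does not control Vantage.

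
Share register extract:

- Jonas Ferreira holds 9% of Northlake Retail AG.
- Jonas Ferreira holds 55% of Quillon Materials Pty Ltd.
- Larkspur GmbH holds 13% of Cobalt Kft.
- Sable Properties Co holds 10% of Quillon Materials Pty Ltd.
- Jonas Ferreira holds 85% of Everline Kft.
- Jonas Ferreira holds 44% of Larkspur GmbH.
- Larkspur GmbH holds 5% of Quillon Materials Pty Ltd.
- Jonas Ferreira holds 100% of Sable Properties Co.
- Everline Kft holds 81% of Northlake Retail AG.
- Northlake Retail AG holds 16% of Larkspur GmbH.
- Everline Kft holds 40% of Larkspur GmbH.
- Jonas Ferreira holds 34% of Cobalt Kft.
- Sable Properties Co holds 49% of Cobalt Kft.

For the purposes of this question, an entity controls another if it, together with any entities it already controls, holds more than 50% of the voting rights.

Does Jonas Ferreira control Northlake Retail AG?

Jonas holds 85% of Everline, so Jonas controls Everline.
Everline and Jonas together hold 81% + 9% = 90% of Northlake, so Jonas controls Northlake.

Yes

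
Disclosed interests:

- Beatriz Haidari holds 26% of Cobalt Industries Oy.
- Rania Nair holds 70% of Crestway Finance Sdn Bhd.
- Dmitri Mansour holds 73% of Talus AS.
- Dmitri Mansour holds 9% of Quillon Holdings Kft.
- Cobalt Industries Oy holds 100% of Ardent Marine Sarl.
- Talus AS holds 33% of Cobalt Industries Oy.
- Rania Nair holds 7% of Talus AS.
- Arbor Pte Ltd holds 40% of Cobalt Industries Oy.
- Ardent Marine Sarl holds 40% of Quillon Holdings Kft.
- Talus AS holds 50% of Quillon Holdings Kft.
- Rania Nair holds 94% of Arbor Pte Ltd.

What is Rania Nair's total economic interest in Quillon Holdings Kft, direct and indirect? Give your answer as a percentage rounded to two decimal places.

Rania reaches Quillon along 3 paths.
Via Talus: 7% × 50% = 3.5%.
Via Arbor → Cobalt → Ardent: 94% × 40% × 100% × 40% = 15.04%.
Via Talus → Cobalt → Ardent: 7% × 33% × 100% × 40% = 0.924%.
Total: 3.5% + 15.04% + 0.924% = 19.464%.
Rounded: 19.46%.

19.46%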